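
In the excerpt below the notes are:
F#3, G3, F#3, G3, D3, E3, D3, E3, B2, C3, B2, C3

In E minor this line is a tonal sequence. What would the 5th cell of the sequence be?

E2 F#2 E2 F#2

With a 4-note motive the entries are F#3, D3, B2, each down a 3rd from the previous.
Carrying on: G2 → E2.
From E2 the diatonic shape gives E2 F#2 E2 F#2.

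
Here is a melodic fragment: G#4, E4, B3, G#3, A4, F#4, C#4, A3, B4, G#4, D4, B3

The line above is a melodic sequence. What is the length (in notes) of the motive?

There are 12 notes; a 4-note unit gives 3 cells:
G#4 E4 B3 G#3 | A4 F#4 C#4 A3 | B4 G#4 D4 B3
Every group is a transposition up a 2nd of the one before; no shorter unit works.

4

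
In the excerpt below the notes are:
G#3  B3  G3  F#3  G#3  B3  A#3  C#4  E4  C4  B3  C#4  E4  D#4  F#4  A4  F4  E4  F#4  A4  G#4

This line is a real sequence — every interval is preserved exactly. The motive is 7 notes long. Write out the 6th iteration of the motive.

Unit = 7 notes; the statements start on G#3, C#4, F#4, moving up a 4th each time.
Continuing the starts: B4 → E5 → A5.
Statement 6 starts on A5 and keeps the same exact contour: A5 C6 Ab5 G5 A5 C6 B5.

A5 C6 Ab5 G5 A5 C6 B5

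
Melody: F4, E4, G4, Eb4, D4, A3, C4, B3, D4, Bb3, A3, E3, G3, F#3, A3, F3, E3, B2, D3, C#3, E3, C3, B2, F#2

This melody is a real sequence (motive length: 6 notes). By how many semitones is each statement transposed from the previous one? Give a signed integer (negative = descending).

-5

The 6-note cells begin on F4, C4, G3, D3 — each down a 4th from the last.
Counting half-steps from F4 to C4: -5.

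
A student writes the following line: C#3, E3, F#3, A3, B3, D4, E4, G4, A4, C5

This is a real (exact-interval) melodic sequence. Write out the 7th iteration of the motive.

The 2-note cells begin on C#3, F#3, B3, E4, A4 — each up a 4th from the last.
Carrying on: D5 → G5.
From G5 the exact shape gives G5 Bb5.

G5 Bb5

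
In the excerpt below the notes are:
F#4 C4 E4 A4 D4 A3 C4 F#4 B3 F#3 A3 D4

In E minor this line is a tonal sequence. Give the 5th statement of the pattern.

E3 B2 D3 G3

Unit = 4 notes; the statements start on F#4, D4, B3, moving down a 3rd each time.
Continuing the starts: G3 → E3.
From E3 the diatonic shape gives E3 B2 D3 G3.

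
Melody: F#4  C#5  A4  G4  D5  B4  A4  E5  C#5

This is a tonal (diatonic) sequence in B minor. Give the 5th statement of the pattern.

C#5 G5 E5

The 3-note cells begin on F#4, G4, A4 — each up a 2nd from the last.
Continuing the starts: B4 → C#5.
So cell 5 is C#5 G5 E5.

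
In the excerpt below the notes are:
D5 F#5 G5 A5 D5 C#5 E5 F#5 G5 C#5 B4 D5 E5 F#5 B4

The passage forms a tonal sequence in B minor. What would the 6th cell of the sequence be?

F#4 A4 B4 C#5 F#4

With a 5-note motive the entries are D5, C#5, B4, each down a 2nd from the previous.
Carrying on: A4 → G4 → F#4.
From F#4 the diatonic shape gives F#4 A4 B4 C#5 F#4.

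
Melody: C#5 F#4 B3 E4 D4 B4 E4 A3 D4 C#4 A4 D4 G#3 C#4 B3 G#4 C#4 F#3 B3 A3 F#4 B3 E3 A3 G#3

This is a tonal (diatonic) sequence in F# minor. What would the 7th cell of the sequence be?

The 5-note cells begin on C#5, B4, A4, G#4, F#4 — each down a 2nd from the last.
Extending down a 2nd: E4 → D4.
So cell 7 is D4 G#3 C#3 F#3 E3.

D4 G#3 C#3 F#3 E3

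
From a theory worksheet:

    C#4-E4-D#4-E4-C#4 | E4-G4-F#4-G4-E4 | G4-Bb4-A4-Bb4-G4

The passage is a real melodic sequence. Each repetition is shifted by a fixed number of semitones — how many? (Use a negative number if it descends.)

3

With a 5-note motive the entries are C#4, E4, G4, each up a 3rd from the previous.
C#4→E4 is 64 − 61 = 3 semitones.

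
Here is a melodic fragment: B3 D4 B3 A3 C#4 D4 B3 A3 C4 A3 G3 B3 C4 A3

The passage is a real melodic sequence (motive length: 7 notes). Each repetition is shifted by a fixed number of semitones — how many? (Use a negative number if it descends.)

-2

With a 7-note motive the entries are B3, A3, each down a 2nd from the previous.
Counting half-steps from B3 to A3: -2.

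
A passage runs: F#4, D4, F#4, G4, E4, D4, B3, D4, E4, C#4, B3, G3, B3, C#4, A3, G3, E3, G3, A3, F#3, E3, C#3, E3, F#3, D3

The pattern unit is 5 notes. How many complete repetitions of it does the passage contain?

25 notes in groups of 5 gives 25/5 = 5 statements.
Starts: F#4, D4, B3, G3, E3 — each down a 3rd.

5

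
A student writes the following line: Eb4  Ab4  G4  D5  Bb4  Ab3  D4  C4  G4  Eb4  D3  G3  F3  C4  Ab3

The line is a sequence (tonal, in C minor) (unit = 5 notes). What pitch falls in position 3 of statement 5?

Grouping in 5s, the 3rd note of each cell is G4, C4, F3.
Each moves down a 5th. Continuing: Bb2 → Eb2.

Eb2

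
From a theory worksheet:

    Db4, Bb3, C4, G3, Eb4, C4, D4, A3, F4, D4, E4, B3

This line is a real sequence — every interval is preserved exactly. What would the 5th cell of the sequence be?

A4 F#4 G#4 D#4

Taking 4-note groups, the heads are Db4, Eb4, F4: the pattern moves up a 2nd.
Extending up a 2nd: G4 → A4.
From A4 the exact shape gives A4 F#4 G#4 D#4.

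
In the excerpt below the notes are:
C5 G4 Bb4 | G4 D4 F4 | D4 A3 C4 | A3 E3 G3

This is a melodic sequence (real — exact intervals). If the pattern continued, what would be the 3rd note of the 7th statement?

With 3-note cells, note 3 of each statement runs Bb4, F4, C4, G3.
Extending down a 4th: D3 → A2 → E2.

E2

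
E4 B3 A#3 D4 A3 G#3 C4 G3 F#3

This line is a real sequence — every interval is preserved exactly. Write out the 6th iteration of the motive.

Gb3 Db3 C3

The 3-note cells begin on E4, D4, C4 — each down a 2nd from the last.
Continuing the starts: Bb3 → Ab3 → Gb3.
So cell 6 is Gb3 Db3 C3.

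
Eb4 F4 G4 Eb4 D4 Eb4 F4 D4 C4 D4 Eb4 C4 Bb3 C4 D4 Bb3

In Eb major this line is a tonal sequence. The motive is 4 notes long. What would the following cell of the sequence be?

Ab3 Bb3 C4 Ab3

The 4-note cells begin on Eb4, D4, C4, Bb3 — each down a 2nd from the last.
So cell 5 is Ab3 Bb3 C4 Ab3.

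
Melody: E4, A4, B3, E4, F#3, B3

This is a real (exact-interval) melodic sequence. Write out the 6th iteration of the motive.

The 2-note cells begin on E4, B3, F#3 — each down a 4th from the last.
Continuing the starts: C#3 → G#2 → D#2.
From D#2 the exact shape gives D#2 G#2.

D#2 G#2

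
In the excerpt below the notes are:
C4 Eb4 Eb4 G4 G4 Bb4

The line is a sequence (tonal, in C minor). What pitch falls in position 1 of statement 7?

With 2-note cells, note 1 of each statement runs C4, Eb4, G4.
Each moves up a 3rd. Continuing: Bb4 → D5 → F5 → Ab5.

Ab5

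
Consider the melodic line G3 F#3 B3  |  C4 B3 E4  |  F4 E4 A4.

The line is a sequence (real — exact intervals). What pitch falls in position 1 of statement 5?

Eb5

Grouping in 3s, the 1st note of each cell is G3, C4, F4.
Carrying that up a 4th forward: Bb4 → Eb5.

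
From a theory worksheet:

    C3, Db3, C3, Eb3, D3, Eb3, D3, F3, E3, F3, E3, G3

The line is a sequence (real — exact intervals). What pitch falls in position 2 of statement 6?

Grouping in 4s, the 2nd note of each cell is Db3, Eb3, F3.
Extending up a 2nd: G3 → A3 → B3.

B3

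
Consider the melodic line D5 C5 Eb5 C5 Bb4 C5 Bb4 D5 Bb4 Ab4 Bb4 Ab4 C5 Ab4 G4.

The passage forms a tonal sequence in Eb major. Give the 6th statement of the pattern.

F4 Eb4 G4 Eb4 D4

Taking 5-note groups, the heads are D5, C5, Bb4: the pattern moves down a 2nd.
Carrying on: Ab4 → G4 → F4.
So cell 6 is F4 Eb4 G4 Eb4 D4.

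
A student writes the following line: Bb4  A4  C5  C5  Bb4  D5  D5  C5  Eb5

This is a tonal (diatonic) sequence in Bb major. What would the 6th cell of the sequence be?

G5 F5 A5

With a 3-note motive the entries are Bb4, C5, D5, each up a 2nd from the previous.
Carrying on: Eb5 → F5 → G5.
From G5 the diatonic shape gives G5 F5 A5.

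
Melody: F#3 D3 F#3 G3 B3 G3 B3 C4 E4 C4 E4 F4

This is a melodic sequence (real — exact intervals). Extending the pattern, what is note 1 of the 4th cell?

Grouping in 4s, the 1st note of each cell is F#3, B3, E4.
From E4, up a 4th gives A4.

A4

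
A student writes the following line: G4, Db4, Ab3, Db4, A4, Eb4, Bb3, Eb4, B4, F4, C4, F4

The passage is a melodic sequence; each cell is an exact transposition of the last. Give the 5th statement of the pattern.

Unit = 4 notes; the statements start on G4, A4, B4, moving up a 2nd each time.
Extending up a 2nd: C#5 → D#5.
From D#5 the exact shape gives D#5 A4 E4 A4.

D#5 A4 E4 A4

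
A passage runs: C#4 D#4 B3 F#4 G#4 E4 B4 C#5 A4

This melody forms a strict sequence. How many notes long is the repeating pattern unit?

There are 9 notes; a 3-note unit gives 3 cells:
C#4 D#4 B3 | F#4 G#4 E4 | B4 C#5 A4
Each cell is the previous one up a 4th — so the unit is 3 notes.

3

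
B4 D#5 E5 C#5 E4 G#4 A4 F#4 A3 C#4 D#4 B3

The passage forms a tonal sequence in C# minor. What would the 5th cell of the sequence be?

G#2 B2 C#3 A2

With a 4-note motive the entries are B4, E4, A3, each down a 5th from the previous.
Continuing the starts: D#3 → G#2.
From G#2 the diatonic shape gives G#2 B2 C#3 A2.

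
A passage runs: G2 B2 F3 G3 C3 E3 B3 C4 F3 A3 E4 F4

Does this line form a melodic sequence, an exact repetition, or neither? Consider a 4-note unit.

sequence

Each 4-note cell is the previous one transposed up a 4th.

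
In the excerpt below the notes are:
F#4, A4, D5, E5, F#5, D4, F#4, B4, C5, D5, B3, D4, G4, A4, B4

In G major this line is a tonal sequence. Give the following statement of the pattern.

The 5-note cells begin on F#4, D4, B3 — each down a 3rd from the last.
So cell 4 is G3 B3 E4 F#4 G4.

G3 B3 E4 F#4 G4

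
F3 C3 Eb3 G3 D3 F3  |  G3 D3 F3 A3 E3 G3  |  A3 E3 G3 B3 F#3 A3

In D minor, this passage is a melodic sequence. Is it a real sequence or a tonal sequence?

real

Each cell has the same semitone pattern (-5, 3, 4, -5, 3) — intervals are preserved exactly.
And Eb3 lies outside D minor, so the sequence is real rather than tonal.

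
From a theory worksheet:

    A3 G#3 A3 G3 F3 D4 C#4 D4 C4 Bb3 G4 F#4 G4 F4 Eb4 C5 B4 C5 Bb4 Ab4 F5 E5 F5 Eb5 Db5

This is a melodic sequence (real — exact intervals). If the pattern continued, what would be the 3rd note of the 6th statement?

Bb5

The unit is 5 notes. Position-3 pitches of the 5 shown cells: A3, D4, G4, C5, F5.
One more up a 4th gives Bb5.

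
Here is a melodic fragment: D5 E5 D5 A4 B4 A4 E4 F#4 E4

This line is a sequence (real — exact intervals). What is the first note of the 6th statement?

C#3

Unit = 3 notes; the statements start on D5, A4, E4, moving down a 4th each time.
Extending the heads down a 4th: B3 → F#3 → C#3.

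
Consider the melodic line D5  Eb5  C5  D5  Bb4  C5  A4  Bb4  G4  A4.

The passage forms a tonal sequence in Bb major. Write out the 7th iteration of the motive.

Unit = 2 notes; the statements start on D5, C5, Bb4, A4, G4, moving down a 2nd each time.
Continuing the starts: F4 → Eb4.
Statement 7 starts on Eb4 and keeps the same diatonic contour: Eb4 F4.

Eb4 F4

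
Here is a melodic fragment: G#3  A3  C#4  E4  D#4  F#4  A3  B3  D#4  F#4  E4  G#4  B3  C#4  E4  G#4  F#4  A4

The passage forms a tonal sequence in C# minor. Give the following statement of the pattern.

C#4 D#4 F#4 A4 G#4 B4

The 6-note cells begin on G#3, A3, B3 — each up a 2nd from the last.
Statement 4 starts on C#4 and keeps the same diatonic contour: C#4 D#4 F#4 A4 G#4 B4.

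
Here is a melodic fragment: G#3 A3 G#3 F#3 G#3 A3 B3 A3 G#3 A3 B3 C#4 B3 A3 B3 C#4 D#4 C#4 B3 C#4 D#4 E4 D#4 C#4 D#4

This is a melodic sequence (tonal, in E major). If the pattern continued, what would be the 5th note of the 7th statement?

Grouping in 5s, the 5th note of each cell is G#3, A3, B3, C#4, D#4.
Each moves up a 2nd. Continuing: E4 → F#4.

F#4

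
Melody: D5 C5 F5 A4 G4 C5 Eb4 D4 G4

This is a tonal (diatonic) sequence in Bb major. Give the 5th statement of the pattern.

F3 Eb3 A3

Taking 3-note groups, the heads are D5, A4, Eb4: the pattern moves down a 4th.
Extending down a 4th: Bb3 → F3.
Statement 5 starts on F3 and keeps the same diatonic contour: F3 Eb3 A3.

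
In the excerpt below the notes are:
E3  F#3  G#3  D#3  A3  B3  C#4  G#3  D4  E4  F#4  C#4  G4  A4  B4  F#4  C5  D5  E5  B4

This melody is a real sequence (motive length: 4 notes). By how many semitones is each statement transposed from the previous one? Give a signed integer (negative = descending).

The 4-note cells begin on E3, A3, D4, G4, C5 — each up a 4th from the last.
Counting half-steps from E3 to A3: 5.

5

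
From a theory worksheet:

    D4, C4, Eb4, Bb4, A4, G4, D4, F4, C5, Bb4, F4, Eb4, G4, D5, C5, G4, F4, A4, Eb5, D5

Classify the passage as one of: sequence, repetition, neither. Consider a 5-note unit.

Note 1 of cell 2 is G4; if this were a sequence it would be Eb4. No unit length gives a consistent transposition pattern.

neither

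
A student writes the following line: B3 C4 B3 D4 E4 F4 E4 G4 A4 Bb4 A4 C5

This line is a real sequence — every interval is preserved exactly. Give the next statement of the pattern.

Taking 4-note groups, the heads are B3, E4, A4: the pattern moves up a 4th.
So cell 4 is D5 Eb5 D5 F5.

D5 Eb5 D5 F5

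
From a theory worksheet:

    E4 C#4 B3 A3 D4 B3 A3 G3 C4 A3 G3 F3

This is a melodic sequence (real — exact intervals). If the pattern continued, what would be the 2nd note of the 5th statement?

The unit is 4 notes. Position-2 pitches of the 3 shown cells: C#4, B3, A3.
Extending down a 2nd: G3 → F3.

F3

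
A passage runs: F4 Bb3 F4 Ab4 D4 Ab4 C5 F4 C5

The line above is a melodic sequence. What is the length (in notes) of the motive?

3

There are 9 notes; a 3-note unit gives 3 cells:
F4 Bb3 F4 | Ab4 D4 Ab4 | C5 F4 C5
Each cell is the previous one up a 3rd — so the unit is 3 notes.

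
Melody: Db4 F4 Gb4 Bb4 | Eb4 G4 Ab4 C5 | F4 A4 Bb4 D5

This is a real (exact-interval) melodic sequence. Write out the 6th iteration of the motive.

B4 D#5 E5 G#5

Unit = 4 notes; the statements start on Db4, Eb4, F4, moving up a 2nd each time.
Carrying on: G4 → A4 → B4.
Statement 6 starts on B4 and keeps the same exact contour: B4 D#5 E5 G#5.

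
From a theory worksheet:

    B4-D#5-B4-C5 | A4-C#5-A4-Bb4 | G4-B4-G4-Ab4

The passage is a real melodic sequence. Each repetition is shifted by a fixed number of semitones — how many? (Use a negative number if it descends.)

-2

The 4-note cells begin on B4, A4, G4 — each down a 2nd from the last.
B4→A4 is 69 − 71 = -2 semitones.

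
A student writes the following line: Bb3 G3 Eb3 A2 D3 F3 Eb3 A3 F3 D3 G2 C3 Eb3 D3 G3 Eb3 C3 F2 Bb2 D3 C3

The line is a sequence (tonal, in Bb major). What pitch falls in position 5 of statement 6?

Grouping in 7s, the 5th note of each cell is D3, C3, Bb2.
Carrying that down a 2nd forward: A2 → G2 → F2.

F2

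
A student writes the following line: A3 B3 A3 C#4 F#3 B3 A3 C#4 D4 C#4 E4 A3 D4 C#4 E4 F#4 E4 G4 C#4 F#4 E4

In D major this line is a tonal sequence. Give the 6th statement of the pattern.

D5 E5 D5 F#5 B4 E5 D5

Unit = 7 notes; the statements start on A3, C#4, E4, moving up a 3rd each time.
Extending up a 3rd: G4 → B4 → D5.
From D5 the diatonic shape gives D5 E5 D5 F#5 B4 E5 D5.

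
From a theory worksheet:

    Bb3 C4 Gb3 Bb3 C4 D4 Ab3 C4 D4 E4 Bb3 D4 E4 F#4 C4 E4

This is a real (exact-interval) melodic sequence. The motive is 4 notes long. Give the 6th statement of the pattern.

G#4 A#4 E4 G#4

Taking 4-note groups, the heads are Bb3, C4, D4, E4: the pattern moves up a 2nd.
Continuing the starts: F#4 → G#4.
So cell 6 is G#4 A#4 E4 G#4.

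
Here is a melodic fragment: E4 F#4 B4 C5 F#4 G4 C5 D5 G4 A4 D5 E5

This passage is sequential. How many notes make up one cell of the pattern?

4

12 notes total. Splitting into 3 groups of 4:
E4 F#4 B4 C5 | F#4 G4 C5 D5 | G4 A4 D5 E5
That's a consistent up a 2nd shift per cell, and no other grouping gives one.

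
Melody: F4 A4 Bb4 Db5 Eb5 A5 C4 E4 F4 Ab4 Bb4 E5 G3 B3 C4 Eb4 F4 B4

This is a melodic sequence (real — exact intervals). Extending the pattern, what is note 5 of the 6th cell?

Grouping in 6s, the 5th note of each cell is Eb5, Bb4, F4.
Each moves down a 4th. Continuing: C4 → G3 → D3.

D3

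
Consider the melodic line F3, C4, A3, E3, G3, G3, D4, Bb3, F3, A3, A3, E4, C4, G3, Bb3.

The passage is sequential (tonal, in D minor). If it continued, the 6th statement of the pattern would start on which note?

D4

With a 5-note motive the entries are F3, G3, A3, each up a 2nd from the previous.
Continuing: Bb3 → C4 → D4. Statement 6 starts on D4.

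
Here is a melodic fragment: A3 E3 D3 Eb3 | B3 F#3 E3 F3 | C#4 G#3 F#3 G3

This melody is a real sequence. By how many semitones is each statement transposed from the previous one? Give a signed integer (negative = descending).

2

Taking 4-note groups, the heads are A3, B3, C#4: the pattern moves up a 2nd.
A3 to B3 spans +2 semitones.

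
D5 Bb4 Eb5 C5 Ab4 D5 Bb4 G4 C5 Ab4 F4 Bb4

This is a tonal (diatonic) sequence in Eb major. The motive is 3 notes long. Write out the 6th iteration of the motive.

The 3-note cells begin on D5, C5, Bb4, Ab4 — each down a 2nd from the last.
Continuing the starts: G4 → F4.
So cell 6 is F4 D4 G4.

F4 D4 G4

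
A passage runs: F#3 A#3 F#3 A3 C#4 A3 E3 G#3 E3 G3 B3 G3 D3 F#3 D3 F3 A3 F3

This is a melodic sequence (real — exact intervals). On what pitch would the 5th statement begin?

Bb2

The 6-note cells begin on F#3, E3, D3 — each down a 2nd from the last.
Extending the heads down a 2nd: C3 → Bb2.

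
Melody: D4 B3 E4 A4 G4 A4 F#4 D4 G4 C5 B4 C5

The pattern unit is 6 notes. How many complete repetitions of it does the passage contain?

12 notes in groups of 6 gives 12/6 = 2 statements.
Starts: D4, F#4 — each up a 3rd.

2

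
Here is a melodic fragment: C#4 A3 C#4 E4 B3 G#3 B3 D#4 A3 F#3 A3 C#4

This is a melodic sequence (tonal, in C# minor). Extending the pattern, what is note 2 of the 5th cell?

D#3

Grouping in 4s, the 2nd note of each cell is A3, G#3, F#3.
Extending down a 2nd: E3 → D#3.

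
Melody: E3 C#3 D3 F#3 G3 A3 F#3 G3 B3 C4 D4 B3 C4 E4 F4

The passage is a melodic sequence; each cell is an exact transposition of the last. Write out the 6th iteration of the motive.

With a 5-note motive the entries are E3, A3, D4, each up a 4th from the previous.
Carrying on: G4 → C5 → F5.
So cell 6 is F5 D5 Eb5 G5 Ab5.

F5 D5 Eb5 G5 Ab5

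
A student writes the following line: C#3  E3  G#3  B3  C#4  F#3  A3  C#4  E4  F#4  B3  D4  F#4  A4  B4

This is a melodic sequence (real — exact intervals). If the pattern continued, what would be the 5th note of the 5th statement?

A5

With 5-note cells, note 5 of each statement runs C#4, F#4, B4.
Each moves up a 4th. Continuing: E5 → A5.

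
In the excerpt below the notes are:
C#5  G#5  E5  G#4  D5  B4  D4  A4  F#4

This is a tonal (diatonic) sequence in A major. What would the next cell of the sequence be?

A3 E4 C#4

The 3-note cells begin on C#5, G#4, D4 — each down a 4th from the last.
So cell 4 is A3 E4 C#4.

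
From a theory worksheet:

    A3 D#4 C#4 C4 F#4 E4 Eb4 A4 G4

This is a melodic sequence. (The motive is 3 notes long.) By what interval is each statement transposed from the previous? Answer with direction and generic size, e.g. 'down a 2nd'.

Taking 3-note groups, the heads are A3, C4, Eb4: the pattern moves up a 3rd.
From A3 to C4: up a 3rd.

up a 3rd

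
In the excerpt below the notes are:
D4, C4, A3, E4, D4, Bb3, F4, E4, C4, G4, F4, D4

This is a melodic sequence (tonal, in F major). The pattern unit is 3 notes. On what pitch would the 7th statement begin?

Unit = 3 notes; the statements start on D4, E4, F4, G4, moving up a 2nd each time.
Extending the heads up a 2nd: A4 → Bb4 → C5.

C5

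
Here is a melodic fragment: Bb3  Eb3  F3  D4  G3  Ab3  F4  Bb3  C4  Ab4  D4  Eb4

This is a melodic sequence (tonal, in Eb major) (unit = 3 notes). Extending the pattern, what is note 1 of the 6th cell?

Grouping in 3s, the 1st note of each cell is Bb3, D4, F4, Ab4.
Extending up a 3rd: C5 → Eb5.

Eb5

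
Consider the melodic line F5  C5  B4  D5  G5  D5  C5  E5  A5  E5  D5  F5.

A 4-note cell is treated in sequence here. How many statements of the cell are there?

3

12 notes in groups of 4 gives 12/4 = 3 statements.
Starts: F5, G5, A5 — each up a 2nd.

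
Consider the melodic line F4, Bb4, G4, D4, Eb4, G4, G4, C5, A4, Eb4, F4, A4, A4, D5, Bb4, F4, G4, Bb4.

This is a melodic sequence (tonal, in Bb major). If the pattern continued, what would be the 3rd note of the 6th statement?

The unit is 6 notes. Position-3 pitches of the 3 shown cells: G4, A4, Bb4.
Carrying that up a 2nd forward: C5 → D5 → Eb5.

Eb5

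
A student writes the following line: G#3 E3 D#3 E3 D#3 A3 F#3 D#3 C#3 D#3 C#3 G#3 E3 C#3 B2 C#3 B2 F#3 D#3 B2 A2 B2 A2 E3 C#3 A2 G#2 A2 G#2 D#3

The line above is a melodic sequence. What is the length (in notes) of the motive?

6

There are 30 notes; a 6-note unit gives 5 cells:
G#3 E3 D#3 E3 D#3 A3 | F#3 D#3 C#3 D#3 C#3 G#3 | E3 C#3 B2 C#3 B2 F#3 | D#3 B2 A2 B2 A2 E3 | C#3 A2 G#2 A2 G#2 D#3
Each cell is the previous one down a 2nd — so the unit is 6 notes.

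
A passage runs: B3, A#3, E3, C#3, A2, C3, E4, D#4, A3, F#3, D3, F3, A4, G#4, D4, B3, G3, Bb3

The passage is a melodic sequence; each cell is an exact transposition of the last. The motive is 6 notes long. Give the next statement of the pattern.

D5 C#5 G4 E4 C4 Eb4

Taking 6-note groups, the heads are B3, E4, A4: the pattern moves up a 4th.
Statement 4 starts on D5 and keeps the same exact contour: D5 C#5 G4 E4 C4 Eb4.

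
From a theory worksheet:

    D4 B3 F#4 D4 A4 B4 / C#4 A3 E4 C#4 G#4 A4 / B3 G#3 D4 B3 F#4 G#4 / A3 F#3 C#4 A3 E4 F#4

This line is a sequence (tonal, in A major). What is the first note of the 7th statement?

Taking 6-note groups, the heads are D4, C#4, B3, A3: the pattern moves down a 2nd.
Extending the heads down a 2nd: G#3 → F#3 → E3.

E3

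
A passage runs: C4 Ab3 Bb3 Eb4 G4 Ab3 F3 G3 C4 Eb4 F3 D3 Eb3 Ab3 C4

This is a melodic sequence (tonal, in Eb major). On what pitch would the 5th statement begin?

Unit = 5 notes; the statements start on C4, Ab3, F3, moving down a 3rd each time.
Extending the heads down a 3rd: D3 → Bb2.

Bb2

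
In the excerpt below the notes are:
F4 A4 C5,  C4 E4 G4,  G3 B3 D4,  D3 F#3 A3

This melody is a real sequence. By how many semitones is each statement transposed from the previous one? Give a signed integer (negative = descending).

Unit = 3 notes; the statements start on F4, C4, G3, D3, moving down a 4th each time.
F4 to C4 spans -5 semitones.

-5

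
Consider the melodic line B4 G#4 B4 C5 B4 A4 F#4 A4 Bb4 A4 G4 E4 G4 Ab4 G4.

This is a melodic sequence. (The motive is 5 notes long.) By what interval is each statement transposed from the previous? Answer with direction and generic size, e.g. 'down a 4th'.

With a 5-note motive the entries are B4, A4, G4, each down a 2nd from the previous.
B4 to A4 is down a 2nd.

down a 2nd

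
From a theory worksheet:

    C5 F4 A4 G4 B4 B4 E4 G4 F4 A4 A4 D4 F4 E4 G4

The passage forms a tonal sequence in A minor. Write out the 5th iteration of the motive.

F4 B3 D4 C4 E4

The 5-note cells begin on C5, B4, A4 — each down a 2nd from the last.
Continuing the starts: G4 → F4.
So cell 5 is F4 B3 D4 C4 E4.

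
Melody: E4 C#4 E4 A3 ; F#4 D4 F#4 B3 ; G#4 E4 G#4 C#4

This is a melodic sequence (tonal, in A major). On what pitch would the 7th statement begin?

D5

Taking 4-note groups, the heads are E4, F#4, G#4: the pattern moves up a 2nd.
Continuing: A4 → B4 → C#5 → D5. Statement 7 starts on D5.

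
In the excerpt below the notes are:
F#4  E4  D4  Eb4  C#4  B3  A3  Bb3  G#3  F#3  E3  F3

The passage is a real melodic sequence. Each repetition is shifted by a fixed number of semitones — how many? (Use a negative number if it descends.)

-5

Unit = 4 notes; the statements start on F#4, C#4, G#3, moving down a 4th each time.
Counting half-steps from F#4 to C#4: -5.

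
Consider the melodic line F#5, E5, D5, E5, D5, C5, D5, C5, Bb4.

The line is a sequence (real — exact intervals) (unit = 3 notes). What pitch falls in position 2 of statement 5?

With 3-note cells, note 2 of each statement runs E5, D5, C5.
Each moves down a 2nd. Continuing: Bb4 → Ab4.

Ab4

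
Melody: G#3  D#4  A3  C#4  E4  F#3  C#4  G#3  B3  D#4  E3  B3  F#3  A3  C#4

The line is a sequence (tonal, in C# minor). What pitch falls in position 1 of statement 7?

With 5-note cells, note 1 of each statement runs G#3, F#3, E3.
Each moves down a 2nd. Continuing: D#3 → C#3 → B2 → A2.

A2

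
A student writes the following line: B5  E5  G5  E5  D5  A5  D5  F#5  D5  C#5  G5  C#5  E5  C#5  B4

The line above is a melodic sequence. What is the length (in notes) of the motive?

There are 15 notes; a 5-note unit gives 3 cells:
B5 E5 G5 E5 D5 | A5 D5 F#5 D5 C#5 | G5 C#5 E5 C#5 B4
That's a consistent down a 2nd shift per cell, and no other grouping gives one.

5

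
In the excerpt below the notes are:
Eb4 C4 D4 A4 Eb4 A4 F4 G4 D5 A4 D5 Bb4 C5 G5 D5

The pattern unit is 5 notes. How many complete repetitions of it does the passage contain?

3

15 notes in groups of 5 gives 15/5 = 3 statements.
Starts: Eb4, A4, D5 — each up a 4th.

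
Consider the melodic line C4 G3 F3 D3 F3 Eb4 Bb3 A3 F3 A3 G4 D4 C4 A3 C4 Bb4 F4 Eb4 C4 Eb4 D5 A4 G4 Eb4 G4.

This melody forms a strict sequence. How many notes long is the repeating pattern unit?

There are 25 notes; a 5-note unit gives 5 cells:
C4 G3 F3 D3 F3 | Eb4 Bb3 A3 F3 A3 | G4 D4 C4 A3 C4 | Bb4 F4 Eb4 C4 Eb4 | D5 A4 G4 Eb4 G4
That's a consistent up a 3rd shift per cell, and no other grouping gives one.

5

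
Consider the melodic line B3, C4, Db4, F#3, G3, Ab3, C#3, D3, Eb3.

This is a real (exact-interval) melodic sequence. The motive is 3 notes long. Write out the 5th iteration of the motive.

D#2 E2 F2

Taking 3-note groups, the heads are B3, F#3, C#3: the pattern moves down a 4th.
Carrying on: G#2 → D#2.
From D#2 the exact shape gives D#2 E2 F2.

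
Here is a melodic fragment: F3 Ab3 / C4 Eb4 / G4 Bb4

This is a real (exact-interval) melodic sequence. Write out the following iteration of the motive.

D5 F5

The 2-note cells begin on F3, C4, G4 — each up a 5th from the last.
So cell 4 is D5 F5.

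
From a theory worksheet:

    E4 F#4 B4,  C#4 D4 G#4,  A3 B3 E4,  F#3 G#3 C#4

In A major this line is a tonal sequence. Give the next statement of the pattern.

D3 E3 A3

The 3-note cells begin on E4, C#4, A3, F#3 — each down a 3rd from the last.
Statement 5 starts on D3 and keeps the same diatonic contour: D3 E3 A3.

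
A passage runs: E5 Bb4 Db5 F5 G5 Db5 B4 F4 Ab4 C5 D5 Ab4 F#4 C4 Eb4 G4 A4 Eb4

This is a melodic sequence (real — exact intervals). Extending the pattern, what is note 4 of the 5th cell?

A3

With 6-note cells, note 4 of each statement runs F5, C5, G4.
Extending down a 4th: D4 → A3.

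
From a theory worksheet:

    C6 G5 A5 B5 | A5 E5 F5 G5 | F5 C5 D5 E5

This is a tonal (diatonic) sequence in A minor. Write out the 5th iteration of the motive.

B4 F4 G4 A4

With a 4-note motive the entries are C6, A5, F5, each down a 3rd from the previous.
Carrying on: D5 → B4.
Statement 5 starts on B4 and keeps the same diatonic contour: B4 F4 G4 A4.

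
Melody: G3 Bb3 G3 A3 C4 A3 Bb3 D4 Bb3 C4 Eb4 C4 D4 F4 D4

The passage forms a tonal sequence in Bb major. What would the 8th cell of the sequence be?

G4 Bb4 G4

The 3-note cells begin on G3, A3, Bb3, C4, D4 — each up a 2nd from the last.
Extending up a 2nd: Eb4 → F4 → G4.
So cell 8 is G4 Bb4 G4.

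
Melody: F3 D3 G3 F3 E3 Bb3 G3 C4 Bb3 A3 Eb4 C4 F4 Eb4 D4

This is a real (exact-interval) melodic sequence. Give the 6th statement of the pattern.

Unit = 5 notes; the statements start on F3, Bb3, Eb4, moving up a 4th each time.
Extending up a 4th: Ab4 → Db5 → Gb5.
Statement 6 starts on Gb5 and keeps the same exact contour: Gb5 Eb5 Ab5 Gb5 F5.

Gb5 Eb5 Ab5 Gb5 F5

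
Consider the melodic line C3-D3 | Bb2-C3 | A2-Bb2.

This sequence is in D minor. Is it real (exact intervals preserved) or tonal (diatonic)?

tonal

Every note is diatonic to D minor.
Cell 1 has +2 semitones from note 1 to 2, but cell 3 has +1 — the interval quality changes while the contour stays the same, which is the hallmark of a tonal sequence.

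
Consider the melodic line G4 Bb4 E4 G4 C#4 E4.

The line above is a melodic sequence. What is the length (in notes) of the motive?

Try groups of 2 (3 cells in 6 notes):
G4 Bb4 | E4 G4 | C#4 E4
That's a consistent down a 3rd shift per cell, and no other grouping gives one.

2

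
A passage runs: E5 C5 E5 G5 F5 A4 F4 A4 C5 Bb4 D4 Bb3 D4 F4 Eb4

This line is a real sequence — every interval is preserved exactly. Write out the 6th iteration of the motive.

F2 Db2 F2 Ab2 Gb2

Unit = 5 notes; the statements start on E5, A4, D4, moving down a 5th each time.
Carrying on: G3 → C3 → F2.
From F2 the exact shape gives F2 Db2 F2 Ab2 Gb2.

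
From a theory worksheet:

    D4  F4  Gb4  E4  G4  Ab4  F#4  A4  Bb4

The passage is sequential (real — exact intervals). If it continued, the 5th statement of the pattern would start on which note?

Taking 3-note groups, the heads are D4, E4, F#4: the pattern moves up a 2nd.
Continuing: G#4 → A#4. Statement 5 starts on A#4.

A#4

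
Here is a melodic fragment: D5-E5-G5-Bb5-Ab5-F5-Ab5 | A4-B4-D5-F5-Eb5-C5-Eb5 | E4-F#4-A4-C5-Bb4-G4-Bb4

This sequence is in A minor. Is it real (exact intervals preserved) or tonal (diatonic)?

real

Each cell has the same semitone pattern (2, 3, 3, -2, -3, 3) — intervals are preserved exactly.
And Bb5 lies outside A minor, so the sequence is real rather than tonal.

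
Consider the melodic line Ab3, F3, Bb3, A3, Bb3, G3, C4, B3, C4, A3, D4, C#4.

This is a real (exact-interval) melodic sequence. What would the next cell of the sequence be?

With a 4-note motive the entries are Ab3, Bb3, C4, each up a 2nd from the previous.
Statement 4 starts on D4 and keeps the same exact contour: D4 B3 E4 D#4.

D4 B3 E4 D#4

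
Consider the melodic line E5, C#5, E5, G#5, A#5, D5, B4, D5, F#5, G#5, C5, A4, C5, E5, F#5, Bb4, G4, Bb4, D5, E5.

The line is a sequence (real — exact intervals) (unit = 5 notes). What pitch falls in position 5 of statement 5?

D5

With 5-note cells, note 5 of each statement runs A#5, G#5, F#5, E5.
One more down a 2nd gives D5.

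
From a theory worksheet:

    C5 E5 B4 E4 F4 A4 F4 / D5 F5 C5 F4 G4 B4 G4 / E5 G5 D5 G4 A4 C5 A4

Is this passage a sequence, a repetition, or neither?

Each 7-note cell is the previous one transposed up a 2nd.

sequence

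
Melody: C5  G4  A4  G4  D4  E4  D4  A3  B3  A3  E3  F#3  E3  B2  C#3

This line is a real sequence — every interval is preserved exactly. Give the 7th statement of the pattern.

F#2 C#2 D#2

Taking 3-note groups, the heads are C5, G4, D4, A3, E3: the pattern moves down a 4th.
Extending down a 4th: B2 → F#2.
So cell 7 is F#2 C#2 D#2.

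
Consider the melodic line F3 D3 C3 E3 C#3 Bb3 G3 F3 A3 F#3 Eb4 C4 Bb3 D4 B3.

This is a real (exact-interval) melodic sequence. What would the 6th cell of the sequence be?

With a 5-note motive the entries are F3, Bb3, Eb4, each up a 4th from the previous.
Continuing the starts: Ab4 → Db5 → Gb5.
So cell 6 is Gb5 Eb5 Db5 F5 D5.

Gb5 Eb5 Db5 F5 D5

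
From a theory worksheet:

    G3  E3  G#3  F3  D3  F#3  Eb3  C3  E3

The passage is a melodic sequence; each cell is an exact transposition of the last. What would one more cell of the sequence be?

Db3 Bb2 D3

With a 3-note motive the entries are G3, F3, Eb3, each down a 2nd from the previous.
Statement 4 starts on Db3 and keeps the same exact contour: Db3 Bb2 D3.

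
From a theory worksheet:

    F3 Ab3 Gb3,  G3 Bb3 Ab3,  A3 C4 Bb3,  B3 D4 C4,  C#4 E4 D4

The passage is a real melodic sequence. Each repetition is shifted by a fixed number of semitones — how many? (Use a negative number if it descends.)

The 3-note cells begin on F3, G3, A3, B3, C#4 — each up a 2nd from the last.
F3 to G3 spans +2 semitones.

2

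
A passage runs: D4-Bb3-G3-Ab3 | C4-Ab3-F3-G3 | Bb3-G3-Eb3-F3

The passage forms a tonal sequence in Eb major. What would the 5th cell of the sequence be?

With a 4-note motive the entries are D4, C4, Bb3, each down a 2nd from the previous.
Continuing the starts: Ab3 → G3.
So cell 5 is G3 Eb3 C3 D3.

G3 Eb3 C3 D3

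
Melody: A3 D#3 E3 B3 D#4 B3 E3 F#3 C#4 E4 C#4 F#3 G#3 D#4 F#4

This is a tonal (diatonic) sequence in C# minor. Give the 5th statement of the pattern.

Unit = 5 notes; the statements start on A3, B3, C#4, moving up a 2nd each time.
Continuing the starts: D#4 → E4.
So cell 5 is E4 A3 B3 F#4 A4.

E4 A3 B3 F#4 A4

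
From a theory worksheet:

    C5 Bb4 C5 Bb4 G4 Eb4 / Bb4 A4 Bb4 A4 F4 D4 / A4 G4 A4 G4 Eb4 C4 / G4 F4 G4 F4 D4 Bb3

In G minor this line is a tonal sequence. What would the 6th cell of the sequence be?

Eb4 D4 Eb4 D4 Bb3 G3

Unit = 6 notes; the statements start on C5, Bb4, A4, G4, moving down a 2nd each time.
Carrying on: F4 → Eb4.
Statement 6 starts on Eb4 and keeps the same diatonic contour: Eb4 D4 Eb4 D4 Bb3 G3.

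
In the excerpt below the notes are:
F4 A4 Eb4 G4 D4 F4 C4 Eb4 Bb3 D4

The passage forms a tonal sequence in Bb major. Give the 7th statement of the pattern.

G3 Bb3

Taking 2-note groups, the heads are F4, Eb4, D4, C4, Bb3: the pattern moves down a 2nd.
Extending down a 2nd: A3 → G3.
So cell 7 is G3 Bb3.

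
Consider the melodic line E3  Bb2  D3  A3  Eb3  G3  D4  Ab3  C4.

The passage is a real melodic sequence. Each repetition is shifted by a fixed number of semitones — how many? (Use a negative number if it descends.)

5

Unit = 3 notes; the statements start on E3, A3, D4, moving up a 4th each time.
Counting half-steps from E3 to A3: 5.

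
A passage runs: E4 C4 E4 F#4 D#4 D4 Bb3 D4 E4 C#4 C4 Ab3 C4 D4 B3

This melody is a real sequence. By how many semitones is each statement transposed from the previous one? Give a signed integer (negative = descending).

-2

Unit = 5 notes; the statements start on E4, D4, C4, moving down a 2nd each time.
E4 to D4 spans -2 semitones.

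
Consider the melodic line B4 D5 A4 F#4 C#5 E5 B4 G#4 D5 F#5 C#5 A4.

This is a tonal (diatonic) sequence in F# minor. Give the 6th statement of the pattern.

G#5 B5 F#5 D5

Unit = 4 notes; the statements start on B4, C#5, D5, moving up a 2nd each time.
Extending up a 2nd: E5 → F#5 → G#5.
From G#5 the diatonic shape gives G#5 B5 F#5 D5.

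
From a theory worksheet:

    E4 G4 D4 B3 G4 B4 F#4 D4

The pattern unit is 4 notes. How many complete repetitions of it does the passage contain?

2

8 notes in groups of 4 gives 8/4 = 2 statements.
Starts: E4, G4 — each up a 3rd.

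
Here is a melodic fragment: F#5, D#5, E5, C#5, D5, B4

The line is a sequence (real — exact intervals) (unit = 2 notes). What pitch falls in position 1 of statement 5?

Bb4

Grouping in 2s, the 1st note of each cell is F#5, E5, D5.
Carrying that down a 2nd forward: C5 → Bb4.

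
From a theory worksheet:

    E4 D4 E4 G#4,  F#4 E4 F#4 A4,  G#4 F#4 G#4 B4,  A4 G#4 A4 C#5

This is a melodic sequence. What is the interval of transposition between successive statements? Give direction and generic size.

Unit = 4 notes; the statements start on E4, F#4, G#4, A4, moving up a 2nd each time.
From E4 to F#4: up a 2nd.

up a 2nd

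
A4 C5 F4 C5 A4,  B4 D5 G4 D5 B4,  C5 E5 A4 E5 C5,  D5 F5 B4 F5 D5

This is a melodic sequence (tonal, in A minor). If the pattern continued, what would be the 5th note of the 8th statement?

The unit is 5 notes. Position-5 pitches of the 4 shown cells: A4, B4, C5, D5.
Extending up a 2nd: E5 → F5 → G5 → A5.

A5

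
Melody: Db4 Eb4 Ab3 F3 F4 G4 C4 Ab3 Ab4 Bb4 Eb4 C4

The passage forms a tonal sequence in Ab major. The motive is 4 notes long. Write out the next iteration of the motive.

C5 Db5 G4 Eb4

With a 4-note motive the entries are Db4, F4, Ab4, each up a 3rd from the previous.
Statement 4 starts on C5 and keeps the same diatonic contour: C5 Db5 G4 Eb4.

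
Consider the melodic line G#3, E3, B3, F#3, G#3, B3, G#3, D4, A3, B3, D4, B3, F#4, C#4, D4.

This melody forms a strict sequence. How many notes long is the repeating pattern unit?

5

Try groups of 5 (3 cells in 15 notes):
G#3 E3 B3 F#3 G#3 | B3 G#3 D4 A3 B3 | D4 B3 F#4 C#4 D4
That's a consistent up a 3rd shift per cell, and no other grouping gives one.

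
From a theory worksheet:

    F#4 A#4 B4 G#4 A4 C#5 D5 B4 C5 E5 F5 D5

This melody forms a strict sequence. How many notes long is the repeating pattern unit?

4

There are 12 notes; a 4-note unit gives 3 cells:
F#4 A#4 B4 G#4 | A4 C#5 D5 B4 | C5 E5 F5 D5
That's a consistent up a 3rd shift per cell, and no other grouping gives one.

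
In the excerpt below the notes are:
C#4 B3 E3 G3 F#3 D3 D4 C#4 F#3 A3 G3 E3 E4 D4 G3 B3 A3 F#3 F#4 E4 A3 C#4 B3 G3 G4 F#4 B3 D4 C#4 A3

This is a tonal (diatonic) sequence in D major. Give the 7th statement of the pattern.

With a 6-note motive the entries are C#4, D4, E4, F#4, G4, each up a 2nd from the previous.
Continuing the starts: A4 → B4.
From B4 the diatonic shape gives B4 A4 D4 F#4 E4 C#4.

B4 A4 D4 F#4 E4 C#4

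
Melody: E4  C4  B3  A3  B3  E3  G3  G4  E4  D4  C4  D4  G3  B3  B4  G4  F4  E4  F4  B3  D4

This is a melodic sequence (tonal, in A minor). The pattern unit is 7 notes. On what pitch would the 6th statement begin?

A5

With a 7-note motive the entries are E4, G4, B4, each up a 3rd from the previous.
Continuing: D5 → F5 → A5. Statement 6 starts on A5.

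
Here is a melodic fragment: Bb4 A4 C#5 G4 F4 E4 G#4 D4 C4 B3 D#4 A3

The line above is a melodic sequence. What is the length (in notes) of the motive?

There are 12 notes; a 4-note unit gives 3 cells:
Bb4 A4 C#5 G4 | F4 E4 G#4 D4 | C4 B3 D#4 A3
That's a consistent down a 4th shift per cell, and no other grouping gives one.

4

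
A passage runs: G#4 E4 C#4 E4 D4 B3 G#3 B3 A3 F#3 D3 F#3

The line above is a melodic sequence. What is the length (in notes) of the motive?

4

There are 12 notes; a 4-note unit gives 3 cells:
G#4 E4 C#4 E4 | D4 B3 G#3 B3 | A3 F#3 D3 F#3
Every group is a transposition down a 4th of the one before; no shorter unit works.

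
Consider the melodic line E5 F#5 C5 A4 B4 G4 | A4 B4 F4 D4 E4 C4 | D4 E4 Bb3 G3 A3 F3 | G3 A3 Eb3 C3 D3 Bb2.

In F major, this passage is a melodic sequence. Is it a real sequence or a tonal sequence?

real

Each cell has the same semitone pattern (2, -6, -3, 2, -4) — intervals are preserved exactly.
And F#5 lies outside F major, so the sequence is real rather than tonal.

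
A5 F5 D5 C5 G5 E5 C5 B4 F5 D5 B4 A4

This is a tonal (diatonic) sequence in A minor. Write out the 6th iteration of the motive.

With a 4-note motive the entries are A5, G5, F5, each down a 2nd from the previous.
Extending down a 2nd: E5 → D5 → C5.
From C5 the diatonic shape gives C5 A4 F4 E4.

C5 A4 F4 E4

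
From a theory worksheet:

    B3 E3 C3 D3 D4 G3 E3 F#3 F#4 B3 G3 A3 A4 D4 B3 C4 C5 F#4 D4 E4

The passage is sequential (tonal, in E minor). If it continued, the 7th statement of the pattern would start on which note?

The 4-note cells begin on B3, D4, F#4, A4, C5 — each up a 3rd from the last.
Continuing: E5 → G5. Statement 7 starts on G5.

G5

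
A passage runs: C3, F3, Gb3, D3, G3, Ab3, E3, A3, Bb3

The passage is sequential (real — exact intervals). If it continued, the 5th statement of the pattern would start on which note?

G#3

Unit = 3 notes; the statements start on C3, D3, E3, moving up a 2nd each time.
Extending the heads up a 2nd: F#3 → G#3.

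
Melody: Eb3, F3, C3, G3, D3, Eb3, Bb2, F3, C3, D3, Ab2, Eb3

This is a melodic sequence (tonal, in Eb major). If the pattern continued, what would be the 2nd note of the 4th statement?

C3

The unit is 4 notes. Position-2 pitches of the 3 shown cells: F3, Eb3, D3.
Each moves down a 2nd; the next is C3.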